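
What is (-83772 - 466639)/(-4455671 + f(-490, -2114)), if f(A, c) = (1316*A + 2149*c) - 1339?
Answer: 550411/9644836 ≈ 0.057068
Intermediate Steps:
f(A, c) = -1339 + 1316*A + 2149*c
(-83772 - 466639)/(-4455671 + f(-490, -2114)) = (-83772 - 466639)/(-4455671 + (-1339 + 1316*(-490) + 2149*(-2114))) = -550411/(-4455671 + (-1339 - 644840 - 4542986)) = -550411/(-4455671 - 5189165) = -550411/(-9644836) = -550411*(-1/9644836) = 550411/9644836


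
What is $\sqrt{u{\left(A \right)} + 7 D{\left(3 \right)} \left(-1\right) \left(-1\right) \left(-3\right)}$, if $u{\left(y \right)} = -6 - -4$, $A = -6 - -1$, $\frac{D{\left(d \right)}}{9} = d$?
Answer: $i \sqrt{569} \approx 23.854 i$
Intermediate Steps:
$D{\left(d \right)} = 9 d$
$A = -5$ ($A = -6 + 1 = -5$)
$u{\left(y \right)} = -2$ ($u{\left(y \right)} = -6 + 4 = -2$)
$\sqrt{u{\left(A \right)} + 7 D{\left(3 \right)} \left(-1\right) \left(-1\right) \left(-3\right)} = \sqrt{-2 + 7 \cdot 9 \cdot 3 \left(-1\right) \left(-1\right) \left(-3\right)} = \sqrt{-2 + 7 \cdot 27 \left(-1\right) \left(-1\right) \left(-3\right)} = \sqrt{-2 + 7 \left(\left(-27\right) \left(-1\right)\right) \left(-3\right)} = \sqrt{-2 + 7 \cdot 27 \left(-3\right)} = \sqrt{-2 + 189 \left(-3\right)} = \sqrt{-2 - 567} = \sqrt{-569} = i \sqrt{569}$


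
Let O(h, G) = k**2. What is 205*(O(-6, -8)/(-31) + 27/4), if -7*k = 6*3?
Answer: 8141985/6076 ≈ 1340.0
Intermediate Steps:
k = -18/7 (k = -6*3/7 = -1/7*18 = -18/7 ≈ -2.5714)
O(h, G) = 324/49 (O(h, G) = (-18/7)**2 = 324/49)
205*(O(-6, -8)/(-31) + 27/4) = 205*((324/49)/(-31) + 27/4) = 205*((324/49)*(-1/31) + 27*(1/4)) = 205*(-324/1519 + 27/4) = 205*(39717/6076) = 8141985/6076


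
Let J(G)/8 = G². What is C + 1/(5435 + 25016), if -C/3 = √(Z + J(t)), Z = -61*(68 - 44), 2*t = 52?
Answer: 1/30451 - 6*√986 ≈ -188.40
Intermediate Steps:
t = 26 (t = (½)*52 = 26)
J(G) = 8*G²
Z = -1464 (Z = -61*24 = -1464)
C = -6*√986 (C = -3*√(-1464 + 8*26²) = -3*√(-1464 + 8*676) = -3*√(-1464 + 5408) = -6*√986 ≈ -188.40)
C + 1/(5435 + 25016) = -6*√986 + 1/(5435 + 25016) = -6*√986 + 1/30451 = 1/30451 - 6*√986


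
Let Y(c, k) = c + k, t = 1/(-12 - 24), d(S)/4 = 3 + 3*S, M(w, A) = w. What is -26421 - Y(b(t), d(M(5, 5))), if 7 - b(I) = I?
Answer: -954001/36 ≈ -26500.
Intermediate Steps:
d(S) = 12 + 12*S (d(S) = 4*(3 + 3*S) = 12 + 12*S)
t = -1/36 (t = 1/(-36) = -1/36 ≈ -0.027778)
b(I) = 7 - I
-26421 - Y(b(t), d(M(5, 5))) = -26421 - ((7 - 1*(-1/36)) + (12 + 12*5)) = -26421 - ((7 + 1/36) + (12 + 60)) = -26421 - (253/36 + 72) = -26421 - 1*2845/36 = -26421 - 2845/36 = -954001/36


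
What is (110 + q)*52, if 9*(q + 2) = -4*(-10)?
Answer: 52624/9 ≈ 5847.1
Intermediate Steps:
q = 22/9 (q = -2 + (-4*(-10))/9 = -2 + (⅑)*40 = -2 + 40/9 = 22/9 ≈ 2.4444)
(110 + q)*52 = (110 + 22/9)*52 = (1012/9)*52 = 52624/9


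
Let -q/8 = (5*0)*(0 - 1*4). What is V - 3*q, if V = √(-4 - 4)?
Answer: 2*I*√2 ≈ 2.8284*I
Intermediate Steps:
V = 2*I*√2 (V = √(-8) = 2*I*√2 ≈ 2.8284*I)
q = 0 (q = -8*5*0*(0 - 1*4) = -0*(0 - 4) = -0*(-4) = -8*0 = 0)
V - 3*q = 2*I*√2 - 3*0 = 2*I*√2 + 0 = 2*I*√2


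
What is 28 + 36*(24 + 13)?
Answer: 1360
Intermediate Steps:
28 + 36*(24 + 13) = 28 + 36*37 = 28 + 1332 = 1360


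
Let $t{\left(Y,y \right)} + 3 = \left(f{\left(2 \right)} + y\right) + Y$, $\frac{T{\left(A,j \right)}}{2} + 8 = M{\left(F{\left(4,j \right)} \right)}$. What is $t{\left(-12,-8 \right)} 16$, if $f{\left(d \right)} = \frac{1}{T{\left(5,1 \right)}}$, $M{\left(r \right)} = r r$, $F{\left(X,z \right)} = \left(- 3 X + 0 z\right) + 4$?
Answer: $- \frac{2575}{7} \approx -367.86$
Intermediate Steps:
$F{\left(X,z \right)} = 4 - 3 X$ ($F{\left(X,z \right)} = \left(- 3 X + 0\right) + 4 = - 3 X + 4 = 4 - 3 X$)
$M{\left(r \right)} = r^{2}$
$T{\left(A,j \right)} = 112$ ($T{\left(A,j \right)} = -16 + 2 \left(4 - 12\right)^{2} = -16 + 2 \left(-8\right)^{2} = -16 + 2 \cdot 64 = -16 + 128 = 112$)
$f{\left(d \right)} = \frac{1}{112}$
$t{\left(Y,y \right)} = - \frac{335}{112} + Y + y$ ($t{\left(Y,y \right)} = -3 + \left(\left(\frac{1}{112} + y\right) + Y\right) = -3 + \left(\frac{1}{112} + Y + y\right) = - \frac{335}{112} + Y + y$)
$t{\left(-12,-8 \right)} 16 = \left(- \frac{335}{112} - 12 - 8\right) 16 = \left(- \frac{2575}{112}\right) 16 = - \frac{2575}{7}$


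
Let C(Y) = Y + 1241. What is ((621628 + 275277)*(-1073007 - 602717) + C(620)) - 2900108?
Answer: -1502968132467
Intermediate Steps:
C(Y) = 1241 + Y
((621628 + 275277)*(-1073007 - 602717) + C(620)) - 2900108 = ((621628 + 275277)*(-1073007 - 602717) + (1241 + 620)) - 2900108 = (896905*(-1675724) + 1861) - 2900108 = (-1502965234220 + 1861) - 2900108 = -1502965232359 - 2900108 = -1502968132467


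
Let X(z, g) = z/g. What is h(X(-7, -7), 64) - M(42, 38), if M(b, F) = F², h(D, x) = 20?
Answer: -1424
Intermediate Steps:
h(X(-7, -7), 64) - M(42, 38) = 20 - 1*38² = 20 - 1*1444 = 20 - 1444 = -1424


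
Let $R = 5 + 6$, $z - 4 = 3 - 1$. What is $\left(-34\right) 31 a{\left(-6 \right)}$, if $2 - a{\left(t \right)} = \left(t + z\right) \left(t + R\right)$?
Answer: $-2108$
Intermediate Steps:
$z = 6$ ($z = 4 + \left(3 - 1\right) = 4 + 2 = 6$)
$R = 11$
$a{\left(t \right)} = 2 - \left(6 + t\right) \left(11 + t\right)$ ($a{\left(t \right)} = 2 - \left(t + 6\right) \left(t + 11\right) = 2 - \left(6 + t\right) \left(11 + t\right)$)
$\left(-34\right) 31 a{\left(-6 \right)} = \left(-34\right) 31 \left(-64 - \left(-6\right)^{2} - -102\right) = - 1054 \left(-64 - 36 + 102\right) = \left(-1054\right) 2 = -2108$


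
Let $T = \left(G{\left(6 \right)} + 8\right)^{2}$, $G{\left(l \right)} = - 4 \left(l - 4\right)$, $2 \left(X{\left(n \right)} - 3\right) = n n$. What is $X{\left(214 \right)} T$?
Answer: $0$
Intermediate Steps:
$X{\left(n \right)} = 3 + \frac{n^{2}}{2}$ ($X{\left(n \right)} = 3 + \frac{n n}{2} = 3 + \frac{n^{2}}{2}$)
$G{\left(l \right)} = 16 - 4 l$ ($G{\left(l \right)} = - 4 \left(-4 + l\right) = 16 - 4 l$)
$T = 0$ ($T = \left(\left(16 - 24\right) + 8\right)^{2} = \left(-8 + 8\right)^{2} = 0^{2} = 0$)
$X{\left(214 \right)} T = \left(3 + \frac{214^{2}}{2}\right) 0 = \left(3 + \frac{1}{2} \cdot 45796\right) 0 = \left(3 + 22898\right) 0 = 22901 \cdot 0 = 0$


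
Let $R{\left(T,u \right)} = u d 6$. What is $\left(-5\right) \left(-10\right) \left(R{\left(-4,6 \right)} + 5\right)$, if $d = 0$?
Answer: $250$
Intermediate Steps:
$R{\left(T,u \right)} = 0$ ($R{\left(T,u \right)} = u 0 \cdot 6 = 0 \cdot 6 = 0$)
$\left(-5\right) \left(-10\right) \left(R{\left(-4,6 \right)} + 5\right) = \left(-5\right) \left(-10\right) \left(0 + 5\right) = 50 \cdot 5 = 250$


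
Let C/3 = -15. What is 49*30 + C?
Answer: 1425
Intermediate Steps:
C = -45 (C = 3*(-15) = -45)
49*30 + C = 49*30 - 45 = 1470 - 45 = 1425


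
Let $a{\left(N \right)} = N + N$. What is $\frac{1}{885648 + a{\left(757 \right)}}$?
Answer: $\frac{1}{887162} \approx 1.1272 \cdot 10^{-6}$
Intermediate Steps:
$a{\left(N \right)} = 2 N$
$\frac{1}{885648 + a{\left(757 \right)}} = \frac{1}{885648 + 2 \cdot 757} = \frac{1}{885648 + 1514} = \frac{1}{887162}$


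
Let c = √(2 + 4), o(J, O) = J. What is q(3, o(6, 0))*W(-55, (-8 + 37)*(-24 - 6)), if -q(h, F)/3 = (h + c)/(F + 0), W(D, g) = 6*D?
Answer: 495 + 165*√6 ≈ 899.17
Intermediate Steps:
c = √6 ≈ 2.4495
q(h, F) = -3*(h + √6)/F (q(h, F) = -3*(h + √6)/(F + 0) = -3*(h + √6)/F)
q(3, o(6, 0))*W(-55, (-8 + 37)*(-24 - 6)) = (3*(-1*3 - √6)/6)*(6*(-55)) = (3*(⅙)*(-3 - √6))*(-330) = (-3/2 - √6/2)*(-330) = 495 + 165*√6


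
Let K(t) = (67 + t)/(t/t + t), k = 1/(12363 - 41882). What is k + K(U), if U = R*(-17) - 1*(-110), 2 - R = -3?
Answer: 1357861/383747 ≈ 3.5384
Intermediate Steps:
R = 5 (R = 2 - 1*(-3) = 2 + 3 = 5)
U = 25 (U = 5*(-17) - 1*(-110) = -85 + 110 = 25)
k = -1/29519 (k = 1/(-29519) = -1/29519 ≈ -3.3877e-5)
K(t) = (67 + t)/(1 + t)
k + K(U) = -1/29519 + (67 + 25)/(1 + 25) = -1/29519 + 92/26 = -1/29519 + (1/26)*92 = -1/29519 + 46/13 = 1357861/383747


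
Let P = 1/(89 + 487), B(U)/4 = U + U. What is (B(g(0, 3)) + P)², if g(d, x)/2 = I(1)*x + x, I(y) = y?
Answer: 3057758209/331776 ≈ 9216.3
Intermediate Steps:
g(d, x) = 4*x (g(d, x) = 2*(1*x + x) = 2*(x + x) = 2*(2*x) = 4*x)
B(U) = 8*U (B(U) = 4*(U + U) = 4*(2*U) = 8*U)
P = 1/576 ≈ 0.0017361
(B(g(0, 3)) + P)² = (8*(4*3) + 1/576)² = (8*12 + 1/576)² = (96 + 1/576)² = (55297/576)² = 3057758209/331776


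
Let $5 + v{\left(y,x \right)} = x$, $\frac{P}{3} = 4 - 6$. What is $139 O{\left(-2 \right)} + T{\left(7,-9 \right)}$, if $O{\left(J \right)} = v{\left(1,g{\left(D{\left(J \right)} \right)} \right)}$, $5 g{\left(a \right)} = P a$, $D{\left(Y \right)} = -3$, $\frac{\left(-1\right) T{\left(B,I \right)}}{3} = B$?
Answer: $- \frac{1078}{5} \approx -215.6$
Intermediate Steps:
$P = -6$ ($P = 3 \left(4 - 6\right) = 3 \left(-2\right) = -6$)
$T{\left(B,I \right)} = - 3 B$
$g{\left(a \right)} = - \frac{6 a}{5}$ ($g{\left(a \right)} = \frac{\left(-6\right) a}{5} = - \frac{6 a}{5}$)
$v{\left(y,x \right)} = -5 + x$
$O{\left(J \right)} = - \frac{7}{5}$ ($O{\left(J \right)} = -5 - - \frac{18}{5} = -5 + \frac{18}{5} = - \frac{7}{5}$)
$139 O{\left(-2 \right)} + T{\left(7,-9 \right)} = 139 \left(- \frac{7}{5}\right) - 21 = - \frac{973}{5} - 21 = - \frac{1078}{5}$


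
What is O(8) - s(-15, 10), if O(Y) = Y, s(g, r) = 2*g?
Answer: 38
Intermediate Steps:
O(8) - s(-15, 10) = 8 - 2*(-15) = 8 - 1*(-30) = 8 + 30 = 38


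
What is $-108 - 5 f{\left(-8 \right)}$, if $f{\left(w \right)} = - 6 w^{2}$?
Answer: $1812$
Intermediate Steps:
$-108 - 5 f{\left(-8 \right)} = -108 - 5 \left(- 6 \left(-8\right)^{2}\right) = -108 - 5 \left(\left(-6\right) 64\right) = -108 - -1920 = -108 + 1920 = 1812$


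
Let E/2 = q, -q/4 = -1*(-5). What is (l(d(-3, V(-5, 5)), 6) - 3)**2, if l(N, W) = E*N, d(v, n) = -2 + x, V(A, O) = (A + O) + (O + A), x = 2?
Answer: 9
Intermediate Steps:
q = -20 (q = -(-4)*(-5) = -4*5 = -20)
E = -40 (E = 2*(-20) = -40)
V(A, O) = 2*A + 2*O (V(A, O) = (A + O) + (A + O) = 2*A + 2*O)
d(v, n) = 0 (d(v, n) = -2 + 2 = 0)
l(N, W) = -40*N
(l(d(-3, V(-5, 5)), 6) - 3)**2 = (-40*0 - 3)**2 = (0 - 3)**2 = (-3)**2 = 9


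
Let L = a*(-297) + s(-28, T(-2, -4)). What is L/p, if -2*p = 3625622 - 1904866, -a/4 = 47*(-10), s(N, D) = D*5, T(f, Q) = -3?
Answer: 558375/860378 ≈ 0.64899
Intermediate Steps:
s(N, D) = 5*D
a = 1880 (a = -188*(-10) = -4*(-470) = 1880)
L = -558375 (L = 1880*(-297) + 5*(-3) = -558360 - 15 = -558375)
p = -860378 (p = -(3625622 - 1904866)/2 = -1/2*1720756 = -860378)
L/p = -558375/(-860378) = -558375*(-1/860378) = 558375/860378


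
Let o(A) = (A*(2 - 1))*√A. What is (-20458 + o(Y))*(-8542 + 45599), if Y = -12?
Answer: -758112106 - 889368*I*√3 ≈ -7.5811e+8 - 1.5404e+6*I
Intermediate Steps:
o(A) = A^(3/2) (o(A) = (A*1)*√A = A*√A = A^(3/2))
(-20458 + o(Y))*(-8542 + 45599) = (-20458 + (-12)^(3/2))*(-8542 + 45599) = (-20458 - 24*I*√3)*37057 = -758112106 - 889368*I*√3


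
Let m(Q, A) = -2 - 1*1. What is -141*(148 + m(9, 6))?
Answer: -20445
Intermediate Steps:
m(Q, A) = -3 (m(Q, A) = -2 - 1 = -3)
-141*(148 + m(9, 6)) = -141*(148 - 3) = -141*145 = -20445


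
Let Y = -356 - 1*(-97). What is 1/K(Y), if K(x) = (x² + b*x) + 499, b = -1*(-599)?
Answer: -1/87561 ≈ -1.1421e-5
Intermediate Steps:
Y = -259 (Y = -356 + 97 = -259)
b = 599
K(x) = 499 + x² + 599*x (K(x) = (x² + 599*x) + 499 = 499 + x² + 599*x)
1/K(Y) = 1/(499 + (-259)² + 599*(-259)) = 1/(499 + 67081 - 155141) = 1/(-87561) = -1/87561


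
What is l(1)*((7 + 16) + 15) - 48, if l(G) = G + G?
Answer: 28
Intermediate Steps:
l(G) = 2*G
l(1)*((7 + 16) + 15) - 48 = (2*1)*((7 + 16) + 15) - 48 = 2*(23 + 15) - 48 = 2*38 - 48 = 76 - 48 = 28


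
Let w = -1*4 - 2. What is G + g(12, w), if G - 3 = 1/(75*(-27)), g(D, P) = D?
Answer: 30374/2025 ≈ 15.000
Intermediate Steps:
w = -6 (w = -4 - 2 = -6)
G = 6074/2025 (G = 3 + 1/(75*(-27)) = 3 + (1/75)*(-1/27) = 3 - 1/2025 = 6074/2025 ≈ 2.9995)
G + g(12, w) = 6074/2025 + 12 = 30374/2025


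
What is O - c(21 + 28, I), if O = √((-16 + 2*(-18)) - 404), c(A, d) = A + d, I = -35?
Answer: -14 + 2*I*√114 ≈ -14.0 + 21.354*I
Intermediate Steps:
O = 2*I*√114 (O = √((-16 - 36) - 404) = √(-52 - 404) = √(-456) = 2*I*√114 ≈ 21.354*I)
O - c(21 + 28, I) = 2*I*√114 - ((21 + 28) - 35) = 2*I*√114 - (49 - 35) = 2*I*√114 - 1*14 = 2*I*√114 - 14 = -14 + 2*I*√114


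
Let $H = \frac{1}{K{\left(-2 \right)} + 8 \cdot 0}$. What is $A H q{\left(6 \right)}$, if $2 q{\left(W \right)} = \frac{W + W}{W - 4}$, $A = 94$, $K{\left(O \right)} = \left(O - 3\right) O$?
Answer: $\frac{141}{5} \approx 28.2$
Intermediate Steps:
$K{\left(O \right)} = O \left(-3 + O\right)$ ($K{\left(O \right)} = \left(-3 + O\right) O = O \left(-3 + O\right)$)
$q{\left(W \right)} = \frac{W}{-4 + W}$ ($q{\left(W \right)} = \frac{\left(W + W\right) \frac{1}{W - 4}}{2} = \frac{2 W \frac{1}{-4 + W}}{2} = \frac{W}{-4 + W}$)
$H = \frac{1}{10}$ ($H = \frac{1}{- 2 \left(-3 - 2\right) + 8 \cdot 0} = \frac{1}{\left(-2\right) \left(-5\right) + 0} = \frac{1}{10 + 0} = \frac{1}{10} \approx 0.1$)
$A H q{\left(6 \right)} = 94 \cdot \frac{1}{10} \frac{6}{-4 + 6} = \frac{47 \cdot \frac{6}{2}}{5} = \frac{47 \cdot 6 \cdot \frac{1}{2}}{5} = \frac{47}{5} \cdot 3 = \frac{141}{5}$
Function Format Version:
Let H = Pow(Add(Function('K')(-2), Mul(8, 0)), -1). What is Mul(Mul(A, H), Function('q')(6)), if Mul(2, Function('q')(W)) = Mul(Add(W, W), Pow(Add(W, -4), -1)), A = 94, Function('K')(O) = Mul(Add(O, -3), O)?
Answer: Rational(141, 5) ≈ 28.200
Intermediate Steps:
Function('K')(O) = Mul(O, Add(-3, O)) (Function('K')(O) = Mul(Add(-3, O), O) = Mul(O, Add(-3, O)))
Function('q')(W) = Mul(W, Pow(Add(-4, W), -1)) (Function('q')(W) = Mul(Rational(1, 2), Mul(Add(W, W), Pow(Add(W, -4), -1))) = Mul(Rational(1, 2), Mul(Mul(2, W), Pow(Add(-4, W), -1))) = Mul(Rational(1, 2), Mul(2, W, Pow(Add(-4, W), -1))) = Mul(W, Pow(Add(-4, W), -1)))
H = Rational(1, 10) (H = Pow(Add(Mul(-2, Add(-3, -2)), Mul(8, 0)), -1) = Pow(Add(Mul(-2, -5), 0), -1) = Pow(Add(10, 0), -1) = Pow(10, -1) = Rational(1, 10) ≈ 0.10000)
Mul(Mul(A, H), Function('q')(6)) = Mul(Mul(94, Rational(1, 10)), Mul(6, Pow(Add(-4, 6), -1))) = Mul(Rational(47, 5), Mul(6, Pow(2, -1))) = Mul(Rational(47, 5), Mul(6, Rational(1, 2))) = Mul(Rational(47, 5), 3) = Rational(141, 5)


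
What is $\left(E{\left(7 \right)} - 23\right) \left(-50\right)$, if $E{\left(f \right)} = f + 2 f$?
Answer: $100$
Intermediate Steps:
$E{\left(f \right)} = 3 f$
$\left(E{\left(7 \right)} - 23\right) \left(-50\right) = \left(3 \cdot 7 - 23\right) \left(-50\right) = \left(21 - 23\right) \left(-50\right) = \left(-2\right) \left(-50\right) = 100$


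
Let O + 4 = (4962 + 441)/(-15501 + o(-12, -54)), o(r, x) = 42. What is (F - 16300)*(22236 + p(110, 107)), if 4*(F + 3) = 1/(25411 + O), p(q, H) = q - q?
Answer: -47460438820063233/130920470 ≈ -3.6251e+8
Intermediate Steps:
O = -22413/5153 (O = -4 + (4962 + 441)/(-15501 + 42) = -4 + 5403/(-15459) = -4 + 5403*(-1/15459) = -4 - 1801/5153 = -22413/5153 ≈ -4.3495)
p(q, H) = 0
F = -1571040487/523681880 (F = -3 + 1/(4*(25411 - 22413/5153)) = -3 + 1/(4*(130920470/5153)) = -3 + (¼)*(5153/130920470) = -3 + 5153/523681880 = -1571040487/523681880 ≈ -3.0000)
(F - 16300)*(22236 + p(110, 107)) = (-1571040487/523681880 - 16300)*(22236 + 0) = -8537585684487/523681880*22236 = -47460438820063233/130920470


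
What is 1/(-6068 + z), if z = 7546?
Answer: 1/1478 ≈ 0.00067659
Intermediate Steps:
1/(-6068 + z) = 1/(-6068 + 7546) = 1/1478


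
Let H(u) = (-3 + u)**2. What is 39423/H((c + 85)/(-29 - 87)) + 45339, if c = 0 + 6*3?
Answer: 9752473827/203401 ≈ 47947.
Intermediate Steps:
c = 18 (c = 0 + 18 = 18)
39423/H((c + 85)/(-29 - 87)) + 45339 = 39423/((-3 + (18 + 85)/(-29 - 87))**2) + 45339 = 39423/((-3 + 103/(-116))**2) + 45339 = 39423/((-3 + 103*(-1/116))**2) + 45339 = 39423/((-3 - 103/116)**2) + 45339 = 39423/((-451/116)**2) + 45339 = 39423/(203401/13456) + 45339 = 39423*(13456/203401) + 45339 = 530475888/203401 + 45339 = 9752473827/203401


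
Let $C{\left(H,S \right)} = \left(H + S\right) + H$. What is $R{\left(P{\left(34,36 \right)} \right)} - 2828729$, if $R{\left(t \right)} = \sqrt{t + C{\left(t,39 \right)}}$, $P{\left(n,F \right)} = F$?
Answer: $-2828729 + 7 \sqrt{3} \approx -2.8287 \cdot 10^{6}$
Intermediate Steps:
$C{\left(H,S \right)} = S + 2 H$
$R{\left(t \right)} = \sqrt{39 + 3 t}$ ($R{\left(t \right)} = \sqrt{t + \left(39 + 2 t\right)} = \sqrt{39 + 3 t}$)
$R{\left(P{\left(34,36 \right)} \right)} - 2828729 = \sqrt{39 + 3 \cdot 36} - 2828729 = \sqrt{39 + 108} - 2828729 = \sqrt{147} - 2828729 = 7 \sqrt{3} - 2828729 = -2828729 + 7 \sqrt{3}$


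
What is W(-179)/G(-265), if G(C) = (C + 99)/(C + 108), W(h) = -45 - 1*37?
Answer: -6437/83 ≈ -77.554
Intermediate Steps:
W(h) = -82 (W(h) = -45 - 37 = -82)
G(C) = (99 + C)/(108 + C)
W(-179)/G(-265) = -82*(108 - 265)/(99 - 265) = -82/(-166/(-157)) = -82/((-1/157*(-166))) = -82/166/157 = -82*157/166 = -6437/83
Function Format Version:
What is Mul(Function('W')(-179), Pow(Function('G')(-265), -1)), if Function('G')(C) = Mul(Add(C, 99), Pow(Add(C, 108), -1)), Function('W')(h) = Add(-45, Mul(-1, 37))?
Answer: Rational(-6437, 83) ≈ -77.554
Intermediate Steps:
Function('W')(h) = -82 (Function('W')(h) = Add(-45, -37) = -82)
Function('G')(C) = Mul(Pow(Add(108, C), -1), Add(99, C)) (Function('G')(C) = Mul(Add(99, C), Pow(Add(108, C), -1)) = Mul(Pow(Add(108, C), -1), Add(99, C)))
Mul(Function('W')(-179), Pow(Function('G')(-265), -1)) = Mul(-82, Pow(Mul(Pow(Add(108, -265), -1), Add(99, -265)), -1)) = Mul(-82, Pow(Mul(Pow(-157, -1), -166), -1)) = Mul(-82, Pow(Mul(Rational(-1, 157), -166), -1)) = Mul(-82, Pow(Rational(166, 157), -1)) = Mul(-82, Rational(157, 166)) = Rational(-6437, 83)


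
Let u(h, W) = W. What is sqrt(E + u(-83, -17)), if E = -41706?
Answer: I*sqrt(41723) ≈ 204.26*I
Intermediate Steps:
sqrt(E + u(-83, -17)) = sqrt(-41706 - 17) = sqrt(-41723) = I*sqrt(41723)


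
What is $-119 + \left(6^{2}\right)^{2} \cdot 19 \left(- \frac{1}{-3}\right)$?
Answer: $8089$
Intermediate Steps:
$-119 + \left(6^{2}\right)^{2} \cdot 19 \left(- \frac{1}{-3}\right) = -119 + 36^{2} \cdot 19 \left(\left(-1\right) \left(- \frac{1}{3}\right)\right) = -119 + 1296 \cdot 19 \cdot \frac{1}{3} = -119 + 1296 \cdot \frac{19}{3} = -119 + 8208 = 8089$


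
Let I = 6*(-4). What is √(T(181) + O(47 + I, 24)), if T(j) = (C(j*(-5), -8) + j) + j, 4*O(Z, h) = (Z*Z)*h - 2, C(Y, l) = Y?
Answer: √10522/2 ≈ 51.288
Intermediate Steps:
I = -24
O(Z, h) = -½ + h*Z²/4 (O(Z, h) = ((Z*Z)*h - 2)/4 = (Z²*h - 2)/4 = (h*Z² - 2)/4 = (-2 + h*Z²)/4 = -½ + h*Z²/4)
T(j) = -3*j (T(j) = (j*(-5) + j) + j = (-5*j + j) + j = -4*j + j = -3*j)
√(T(181) + O(47 + I, 24)) = √(-3*181 + (-½ + (¼)*24*(47 - 24)²)) = √(-543 + (-½ + (¼)*24*23²)) = √(-543 + (-½ + (¼)*24*529)) = √(-543 + (-½ + 3174)) = √(-543 + 6347/2) = √(5261/2) = √10522/2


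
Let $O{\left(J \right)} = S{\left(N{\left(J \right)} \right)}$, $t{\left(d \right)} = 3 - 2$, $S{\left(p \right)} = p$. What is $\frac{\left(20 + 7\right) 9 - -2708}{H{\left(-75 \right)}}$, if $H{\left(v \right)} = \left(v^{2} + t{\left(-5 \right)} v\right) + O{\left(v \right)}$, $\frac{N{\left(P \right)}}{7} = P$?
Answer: $\frac{2951}{5025} \approx 0.58726$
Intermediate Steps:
$N{\left(P \right)} = 7 P$
$t{\left(d \right)} = 1$
$O{\left(J \right)} = 7 J$
$H{\left(v \right)} = v^{2} + 8 v$ ($H{\left(v \right)} = \left(v^{2} + 1 v\right) + 7 v = \left(v^{2} + v\right) + 7 v = \left(v + v^{2}\right) + 7 v = v^{2} + 8 v$)
$\frac{\left(20 + 7\right) 9 - -2708}{H{\left(-75 \right)}} = \frac{\left(20 + 7\right) 9 - -2708}{\left(-75\right) \left(8 - 75\right)} = \frac{27 \cdot 9 + 2708}{\left(-75\right) \left(-67\right)} = \frac{243 + 2708}{5025} = 2951 \cdot \frac{1}{5025} = \frac{2951}{5025}$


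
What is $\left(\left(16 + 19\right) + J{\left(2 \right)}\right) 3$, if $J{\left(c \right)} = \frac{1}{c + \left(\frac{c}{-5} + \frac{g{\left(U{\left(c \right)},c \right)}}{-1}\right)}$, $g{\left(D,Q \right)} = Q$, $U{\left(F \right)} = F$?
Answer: $\frac{195}{2} \approx 97.5$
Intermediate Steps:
$J{\left(c \right)} = - \frac{5}{c}$ ($J{\left(c \right)} = \frac{1}{c + \left(\frac{c}{-5} + \frac{c}{-1}\right)} = \frac{1}{c + \left(c \left(- \frac{1}{5}\right) + c \left(-1\right)\right)} = \frac{1}{c - \frac{6 c}{5}} = \frac{1}{\left(- \frac{1}{5}\right) c} = - \frac{5}{c}$)
$\left(\left(16 + 19\right) + J{\left(2 \right)}\right) 3 = \left(\left(16 + 19\right) - \frac{5}{2}\right) 3 = \left(35 - \frac{5}{2}\right) 3 = \frac{65}{2} \cdot 3 = \frac{195}{2}$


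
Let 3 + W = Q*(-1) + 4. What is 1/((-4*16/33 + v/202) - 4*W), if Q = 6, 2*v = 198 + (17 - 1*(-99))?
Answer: 6666/125573 ≈ 0.053085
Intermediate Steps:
v = 157 (v = (198 + (17 - 1*(-99)))/2 = (198 + (17 + 99))/2 = (198 + 116)/2 = (½)*314 = 157)
W = -5 (W = -3 + (6*(-1) + 4) = -3 + (-6 + 4) = -3 - 2 = -5)
1/((-4*16/33 + v/202) - 4*W) = 1/((-4*16/33 + 157/202) - 4*(-5)) = 1/((-64*1/33 + 157*(1/202)) + 20) = 1/((-64/33 + 157/202) + 20) = 1/(-7747/6666 + 20) = 1/(125573/6666) = 6666/125573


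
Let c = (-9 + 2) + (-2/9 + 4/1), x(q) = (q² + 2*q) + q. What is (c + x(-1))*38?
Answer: -1786/9 ≈ -198.44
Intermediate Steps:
x(q) = q² + 3*q
c = -29/9 (c = -7 + (-2*⅑ + 4*1) = -7 + (-2/9 + 4) = -7 + 34/9 = -29/9 ≈ -3.2222)
(c + x(-1))*38 = (-29/9 - (3 - 1))*38 = (-29/9 - 1*2)*38 = (-29/9 - 2)*38 = -47/9*38 = -1786/9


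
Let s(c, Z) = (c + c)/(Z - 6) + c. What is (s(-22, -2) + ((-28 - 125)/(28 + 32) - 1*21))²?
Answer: 641601/400 ≈ 1604.0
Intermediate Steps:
s(c, Z) = c + 2*c/(-6 + Z) (s(c, Z) = (2*c)/(-6 + Z) + c = 2*c/(-6 + Z) + c = c + 2*c/(-6 + Z))
(s(-22, -2) + ((-28 - 125)/(28 + 32) - 1*21))² = (-22*(-4 - 2)/(-6 - 2) + ((-28 - 125)/(28 + 32) - 1*21))² = (-22*(-6)/(-8) + (-153/60 - 21))² = (-22*(-⅛)*(-6) + (-153*1/60 - 21))² = (-33/2 + (-51/20 - 21))² = (-33/2 - 471/20)² = (-801/20)² = 641601/400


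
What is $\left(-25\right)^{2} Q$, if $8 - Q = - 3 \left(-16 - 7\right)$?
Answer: $-38125$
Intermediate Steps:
$Q = -61$ ($Q = 8 - - 3 \left(-16 - 7\right) = 8 - \left(-3\right) \left(-23\right) = 8 - 69 = -61$)
$\left(-25\right)^{2} Q = \left(-25\right)^{2} \left(-61\right) = 625 \left(-61\right) = -38125$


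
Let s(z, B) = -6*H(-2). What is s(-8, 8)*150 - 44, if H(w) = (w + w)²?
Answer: -14444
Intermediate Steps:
H(w) = 4*w² (H(w) = (2*w)² = 4*w²)
s(z, B) = -96 (s(z, B) = -24*(-2)² = -24*4 = -6*16 = -96)
s(-8, 8)*150 - 44 = -96*150 - 44 = -14400 - 44 = -14444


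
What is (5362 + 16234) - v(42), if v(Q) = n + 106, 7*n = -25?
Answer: 150455/7 ≈ 21494.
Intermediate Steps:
n = -25/7 (n = (1/7)*(-25) = -25/7 ≈ -3.5714)
v(Q) = 717/7 (v(Q) = -25/7 + 106 = 717/7)
(5362 + 16234) - v(42) = (5362 + 16234) - 1*717/7 = 21596 - 717/7 = 150455/7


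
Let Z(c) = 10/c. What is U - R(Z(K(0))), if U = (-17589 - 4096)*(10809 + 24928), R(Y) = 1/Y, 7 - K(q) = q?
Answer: -7749568457/10 ≈ -7.7496e+8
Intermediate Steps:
K(q) = 7 - q
U = -774956845 (U = -21685*35737 = -774956845)
U - R(Z(K(0))) = -774956845 - 1/(10/(7 - 1*0)) = -774956845 - 1/(10/(7 + 0)) = -774956845 - 1/(10/7) = -774956845 - 1/(10*(⅐)) = -774956845 - 1/10/7 = -774956845 - 1*7/10 = -774956845 - 7/10 = -7749568457/10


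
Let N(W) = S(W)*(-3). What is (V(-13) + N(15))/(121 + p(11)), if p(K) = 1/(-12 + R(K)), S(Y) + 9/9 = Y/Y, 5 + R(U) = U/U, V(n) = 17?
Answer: 272/1935 ≈ 0.14057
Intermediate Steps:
R(U) = -4 (R(U) = -5 + U/U = -5 + 1 = -4)
S(Y) = 0 (S(Y) = -1 + Y/Y = -1 + 1 = 0)
N(W) = 0 (N(W) = 0*(-3) = 0)
p(K) = -1/16 (p(K) = 1/(-12 - 4) = 1/(-16) = -1/16)
(V(-13) + N(15))/(121 + p(11)) = (17 + 0)/(121 - 1/16) = 17/(1935/16) = 17*(16/1935) = 272/1935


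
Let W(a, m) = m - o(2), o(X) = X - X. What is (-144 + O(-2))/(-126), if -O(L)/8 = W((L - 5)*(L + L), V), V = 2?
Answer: 80/63 ≈ 1.2698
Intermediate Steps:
o(X) = 0
W(a, m) = m (W(a, m) = m - 1*0 = m + 0 = m)
O(L) = -16 (O(L) = -8*2 = -16)
(-144 + O(-2))/(-126) = (-144 - 16)/(-126) = -1/126*(-160) = 80/63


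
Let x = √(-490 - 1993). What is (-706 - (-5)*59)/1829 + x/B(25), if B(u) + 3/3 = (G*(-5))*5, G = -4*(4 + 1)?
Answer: -411/1829 + I*√2483/499 ≈ -0.22471 + 0.099859*I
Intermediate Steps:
G = -20 (G = -4*5 = -20)
x = I*√2483 (x = √(-2483) = I*√2483 ≈ 49.83*I)
B(u) = 499 (B(u) = -1 - 20*(-5)*5 = -1 + 100*5 = -1 + 500 = 499)
(-706 - (-5)*59)/1829 + x/B(25) = (-706 - (-5)*59)/1829 + (I*√2483)/499 = (-706 - 1*(-295))*(1/1829) + (I*√2483)*(1/499) = (-706 + 295)*(1/1829) + I*√2483/499 = -411*1/1829 + I*√2483/499 = -411/1829 + I*√2483/499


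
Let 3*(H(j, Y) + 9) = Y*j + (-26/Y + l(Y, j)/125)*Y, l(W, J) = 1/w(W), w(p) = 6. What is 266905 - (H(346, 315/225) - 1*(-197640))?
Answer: 777613493/11250 ≈ 69121.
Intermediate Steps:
l(W, J) = ⅙ (l(W, J) = 1/6 = ⅙)
H(j, Y) = -9 + Y*j/3 + Y*(1/750 - 26/Y)/3 (H(j, Y) = -9 + (Y*j + (-26/Y + (⅙)/125)*Y)/3 = -9 + (Y*j + (-26/Y + (⅙)*(1/125))*Y)/3 = -9 + (Y*j + (-26/Y + 1/750)*Y)/3 = -9 + (Y*j + (1/750 - 26/Y)*Y)/3 = -9 + (Y*j + Y*(1/750 - 26/Y))/3 = -9 + (Y*j/3 + Y*(1/750 - 26/Y)/3) = -9 + Y*j/3 + Y*(1/750 - 26/Y)/3)
266905 - (H(346, 315/225) - 1*(-197640)) = 266905 - ((-53/3 + (315/225)/2250 + (⅓)*(315/225)*346) - 1*(-197640)) = 266905 - ((-53/3 + (315*(1/225))/2250 + (⅓)*(315*(1/225))*346) + 197640) = 266905 - ((-53/3 + (1/2250)*(7/5) + (⅓)*(7/5)*346) + 197640) = 266905 - ((-53/3 + 7/11250 + 2422/15) + 197640) = 266905 - (1617757/11250 + 197640) = 266905 - 1*2225067757/11250 = 266905 - 2225067757/11250 = 777613493/11250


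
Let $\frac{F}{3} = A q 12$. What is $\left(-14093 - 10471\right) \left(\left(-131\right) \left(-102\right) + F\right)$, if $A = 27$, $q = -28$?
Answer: $340309656$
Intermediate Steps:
$F = -27216$ ($F = 3 \cdot 27 \left(-28\right) 12 = 3 \left(\left(-756\right) 12\right) = 3 \left(-9072\right) = -27216$)
$\left(-14093 - 10471\right) \left(\left(-131\right) \left(-102\right) + F\right) = \left(-14093 - 10471\right) \left(\left(-131\right) \left(-102\right) - 27216\right) = - 24564 \left(13362 - 27216\right) = \left(-24564\right) \left(-13854\right) = 340309656$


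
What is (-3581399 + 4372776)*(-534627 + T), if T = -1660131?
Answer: -1736881001766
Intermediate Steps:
(-3581399 + 4372776)*(-534627 + T) = (-3581399 + 4372776)*(-534627 - 1660131) = 791377*(-2194758) = -1736881001766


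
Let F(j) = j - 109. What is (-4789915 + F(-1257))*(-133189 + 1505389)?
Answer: -6574595788200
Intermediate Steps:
F(j) = -109 + j
(-4789915 + F(-1257))*(-133189 + 1505389) = (-4789915 + (-109 - 1257))*(-133189 + 1505389) = (-4789915 - 1366)*1372200 = -4791281*1372200 = -6574595788200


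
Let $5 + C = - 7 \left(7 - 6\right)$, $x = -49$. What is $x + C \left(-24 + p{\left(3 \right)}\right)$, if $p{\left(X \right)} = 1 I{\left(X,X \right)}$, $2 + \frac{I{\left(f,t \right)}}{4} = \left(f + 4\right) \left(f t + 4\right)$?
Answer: $-4033$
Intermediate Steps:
$I{\left(f,t \right)} = -8 + 4 \left(4 + f\right) \left(4 + f t\right)$ ($I{\left(f,t \right)} = -8 + 4 \left(f + 4\right) \left(f t + 4\right) = -8 + 4 \left(4 + f\right) \left(4 + f t\right)$)
$p{\left(X \right)} = 56 + 4 X^{3} + 16 X + 16 X^{2}$ ($p{\left(X \right)} = 1 \left(56 + 16 X + 4 X X^{2} + 16 X X\right) = 1 \left(56 + 16 X + 4 X^{3} + 16 X^{2}\right) = 1 \left(56 + 4 X^{3} + 16 X + 16 X^{2}\right) = 56 + 4 X^{3} + 16 X + 16 X^{2}$)
$C = -12$ ($C = -5 - 7 \left(7 - 6\right) = -5 - 7 = -12$)
$x + C \left(-24 + p{\left(3 \right)}\right) = -49 - 12 \left(-24 + \left(56 + 4 \cdot 3^{3} + 16 \cdot 3 + 16 \cdot 3^{2}\right)\right) = -49 - 12 \left(-24 + \left(56 + 4 \cdot 27 + 48 + 16 \cdot 9\right)\right) = -49 - 12 \left(-24 + \left(56 + 108 + 48 + 144\right)\right) = -49 - 12 \left(-24 + 356\right) = -49 - 3984 = -4033$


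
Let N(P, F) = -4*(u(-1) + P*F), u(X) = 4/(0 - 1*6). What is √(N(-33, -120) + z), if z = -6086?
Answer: I*√197310/3 ≈ 148.07*I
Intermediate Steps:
u(X) = -⅔ (u(X) = 4/(0 - 6) = 4/(-6) = 4*(-⅙) = -⅔)
N(P, F) = 8/3 - 4*F*P (N(P, F) = -4*(-⅔ + P*F) = -4*(-⅔ + F*P) = 8/3 - 4*F*P)
√(N(-33, -120) + z) = √((8/3 - 4*(-120)*(-33)) - 6086) = √((8/3 - 15840) - 6086) = √(-47512/3 - 6086) = √(-65770/3) = I*√197310/3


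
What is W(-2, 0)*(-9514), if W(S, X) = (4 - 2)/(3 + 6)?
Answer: -19028/9 ≈ -2114.2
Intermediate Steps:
W(S, X) = 2/9
W(-2, 0)*(-9514) = (2/9)*(-9514) = -19028/9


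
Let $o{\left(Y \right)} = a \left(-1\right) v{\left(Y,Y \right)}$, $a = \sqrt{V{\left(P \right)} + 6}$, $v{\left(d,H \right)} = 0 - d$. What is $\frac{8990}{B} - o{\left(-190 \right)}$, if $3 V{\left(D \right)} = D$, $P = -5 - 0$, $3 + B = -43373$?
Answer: $- \frac{4495}{21688} + \frac{190 \sqrt{39}}{3} \approx 395.31$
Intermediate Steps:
$B = -43376$ ($B = -3 - 43373 = -43376$)
$P = -5$ ($P = -5 + 0 = -5$)
$V{\left(D \right)} = \frac{D}{3}$
$v{\left(d,H \right)} = - d$
$a = \frac{\sqrt{39}}{3}$ ($a = \sqrt{\frac{1}{3} \left(-5\right) + 6} = \sqrt{- \frac{5}{3} + 6} = \sqrt{\frac{13}{3}} = \frac{\sqrt{39}}{3} \approx 2.0817$)
$o{\left(Y \right)} = \frac{Y \sqrt{39}}{3}$ ($o{\left(Y \right)} = \frac{\sqrt{39}}{3} \left(-1\right) \left(- Y\right) = - \frac{\sqrt{39}}{3} \left(- Y\right) = \frac{Y \sqrt{39}}{3}$)
$\frac{8990}{B} - o{\left(-190 \right)} = \frac{8990}{-43376} - \frac{1}{3} \left(-190\right) \sqrt{39} = 8990 \left(- \frac{1}{43376}\right) - - \frac{190 \sqrt{39}}{3} = - \frac{4495}{21688} + \frac{190 \sqrt{39}}{3}$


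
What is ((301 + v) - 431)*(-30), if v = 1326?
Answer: -35880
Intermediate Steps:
((301 + v) - 431)*(-30) = ((301 + 1326) - 431)*(-30) = (1627 - 431)*(-30) = 1196*(-30) = -35880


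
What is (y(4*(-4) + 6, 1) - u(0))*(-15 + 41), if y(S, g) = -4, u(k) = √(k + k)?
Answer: -104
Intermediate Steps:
u(k) = √2*√k (u(k) = √(2*k) = √2*√k)
(y(4*(-4) + 6, 1) - u(0))*(-15 + 41) = (-4 - √2*√0)*(-15 + 41) = (-4 - √2*0)*26 = (-4 - 1*0)*26 = (-4 + 0)*26 = -4*26 = -104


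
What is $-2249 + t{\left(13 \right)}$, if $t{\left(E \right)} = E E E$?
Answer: $-52$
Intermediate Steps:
$t{\left(E \right)} = E^{3}$ ($t{\left(E \right)} = E^{2} E = E^{3}$)
$-2249 + t{\left(13 \right)} = -2249 + 13^{3} = -2249 + 2197 = -52$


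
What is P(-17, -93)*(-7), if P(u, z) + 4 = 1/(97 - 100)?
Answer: 91/3 ≈ 30.333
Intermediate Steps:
P(u, z) = -13/3 (P(u, z) = -4 + 1/(97 - 100) = -4 + 1/(-3) = -4 - 1/3 = -13/3)
P(-17, -93)*(-7) = -13/3*(-7) = 91/3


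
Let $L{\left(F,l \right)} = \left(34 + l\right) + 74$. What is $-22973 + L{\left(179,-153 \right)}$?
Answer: $-23018$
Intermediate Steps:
$L{\left(F,l \right)} = 108 + l$
$-22973 + L{\left(179,-153 \right)} = -22973 + \left(108 - 153\right) = -22973 - 45 = -23018$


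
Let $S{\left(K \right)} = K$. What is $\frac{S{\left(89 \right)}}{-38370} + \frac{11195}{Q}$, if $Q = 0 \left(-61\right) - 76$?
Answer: $- \frac{214779457}{1458060} \approx -147.3$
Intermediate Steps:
$Q = -76$ ($Q = 0 - 76 = -76$)
$\frac{S{\left(89 \right)}}{-38370} + \frac{11195}{Q} = \frac{89}{-38370} + \frac{11195}{-76} = 89 \left(- \frac{1}{38370}\right) + 11195 \left(- \frac{1}{76}\right) = - \frac{89}{38370} - \frac{11195}{76} = - \frac{214779457}{1458060}$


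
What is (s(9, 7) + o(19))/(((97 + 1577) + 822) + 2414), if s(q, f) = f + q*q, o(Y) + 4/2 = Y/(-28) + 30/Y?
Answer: 46231/2612120 ≈ 0.017699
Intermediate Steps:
o(Y) = -2 + 30/Y - Y/28 (o(Y) = -2 + (Y/(-28) + 30/Y) = -2 + (Y*(-1/28) + 30/Y) = -2 + (-Y/28 + 30/Y) = -2 + (30/Y - Y/28) = -2 + 30/Y - Y/28)
s(q, f) = f + q²
(s(9, 7) + o(19))/(((97 + 1577) + 822) + 2414) = ((7 + 9²) + (-2 + 30/19 - 1/28*19))/(((97 + 1577) + 822) + 2414) = ((7 + 81) + (-2 + 30*(1/19) - 19/28))/((1674 + 822) + 2414) = (88 + (-2 + 30/19 - 19/28))/(2496 + 2414) = (88 - 585/532)/4910 = (46231/532)*(1/4910) = 46231/2612120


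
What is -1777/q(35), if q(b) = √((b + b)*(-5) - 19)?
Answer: 1777*I*√41/123 ≈ 92.507*I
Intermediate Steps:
q(b) = √(-19 - 10*b) (q(b) = √((2*b)*(-5) - 19) = √(-10*b - 19) = √(-19 - 10*b))
-1777/q(35) = -1777/√(-19 - 10*35) = -1777/√(-19 - 350) = -1777*(-I*√41/123) = -(-1777)*I*√41/123 = 1777*I*√41/123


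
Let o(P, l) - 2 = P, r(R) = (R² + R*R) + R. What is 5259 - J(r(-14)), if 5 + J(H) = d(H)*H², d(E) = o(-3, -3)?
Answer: 148148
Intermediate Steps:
r(R) = R + 2*R² (r(R) = (R² + R²) + R = 2*R² + R = R + 2*R²)
o(P, l) = 2 + P
d(E) = -1 (d(E) = 2 - 3 = -1)
J(H) = -5 - H²
5259 - J(r(-14)) = 5259 - (-5 - (-14*(1 + 2*(-14)))²) = 5259 - (-5 - (-14*(1 - 28))²) = 5259 - (-5 - (-14*(-27))²) = 5259 - (-5 - 1*378²) = 5259 - (-5 - 1*142884) = 5259 - (-5 - 142884) = 5259 - 1*(-142889) = 5259 + 142889 = 148148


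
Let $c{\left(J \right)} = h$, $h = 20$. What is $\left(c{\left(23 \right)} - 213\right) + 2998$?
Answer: $2805$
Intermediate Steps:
$c{\left(J \right)} = 20$
$\left(c{\left(23 \right)} - 213\right) + 2998 = \left(20 - 213\right) + 2998 = -193 + 2998 = 2805$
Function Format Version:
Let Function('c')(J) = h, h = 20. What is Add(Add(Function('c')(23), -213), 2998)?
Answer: 2805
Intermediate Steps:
Function('c')(J) = 20
Add(Add(Function('c')(23), -213), 2998) = Add(Add(20, -213), 2998) = Add(-193, 2998) = 2805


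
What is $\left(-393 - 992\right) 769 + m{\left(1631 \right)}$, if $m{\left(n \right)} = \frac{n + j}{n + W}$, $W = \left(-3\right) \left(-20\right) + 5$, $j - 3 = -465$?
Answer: $- \frac{1806349071}{1696} \approx -1.0651 \cdot 10^{6}$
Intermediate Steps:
$j = -462$ ($j = 3 - 465 = -462$)
$W = 65$ ($W = 60 + 5 = 65$)
$m{\left(n \right)} = \frac{-462 + n}{65 + n}$ ($m{\left(n \right)} = \frac{n - 462}{n + 65} = \frac{-462 + n}{65 + n}$)
$\left(-393 - 992\right) 769 + m{\left(1631 \right)} = \left(-393 - 992\right) 769 + \frac{-462 + 1631}{65 + 1631} = \left(-1385\right) 769 + \frac{1}{1696} \cdot 1169 = -1065065 + \frac{1}{1696} \cdot 1169 = -1065065 + \frac{1169}{1696} = - \frac{1806349071}{1696}$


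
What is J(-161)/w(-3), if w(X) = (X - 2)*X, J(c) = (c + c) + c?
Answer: -161/5 ≈ -32.200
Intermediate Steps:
J(c) = 3*c (J(c) = 2*c + c = 3*c)
w(X) = X*(-2 + X) (w(X) = (-2 + X)*X = X*(-2 + X))
J(-161)/w(-3) = (3*(-161))/((-3*(-2 - 3))) = -483/((-3*(-5))) = -483/15 = -483*1/15 = -161/5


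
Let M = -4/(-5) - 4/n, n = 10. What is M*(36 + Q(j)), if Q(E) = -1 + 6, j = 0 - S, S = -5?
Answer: 82/5 ≈ 16.400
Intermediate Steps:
j = 5 (j = 0 - 1*(-5) = 0 + 5 = 5)
Q(E) = 5
M = 2/5 (M = -4/(-5) - 4/10 = -4*(-1/5) - 4*1/10 = 4/5 - 2/5 = 2/5 ≈ 0.40000)
M*(36 + Q(j)) = 2*(36 + 5)/5 = (2/5)*41 = 82/5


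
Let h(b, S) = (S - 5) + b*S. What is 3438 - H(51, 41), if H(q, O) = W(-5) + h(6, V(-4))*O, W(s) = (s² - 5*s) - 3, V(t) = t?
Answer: 4744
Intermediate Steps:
W(s) = -3 + s² - 5*s
h(b, S) = -5 + S + S*b (h(b, S) = (-5 + S) + S*b = -5 + S + S*b)
H(q, O) = 47 - 33*O (H(q, O) = (-3 + (-5)² - 5*(-5)) + (-5 - 4 - 4*6)*O = (-3 + 25 + 25) + (-5 - 4 - 24)*O = 47 - 33*O)
3438 - H(51, 41) = 3438 - (47 - 33*41) = 3438 - (47 - 1353) = 3438 - 1*(-1306) = 3438 + 1306 = 4744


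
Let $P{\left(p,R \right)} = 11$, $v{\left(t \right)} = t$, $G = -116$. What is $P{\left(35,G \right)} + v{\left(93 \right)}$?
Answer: $104$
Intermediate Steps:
$P{\left(35,G \right)} + v{\left(93 \right)} = 11 + 93 = 104$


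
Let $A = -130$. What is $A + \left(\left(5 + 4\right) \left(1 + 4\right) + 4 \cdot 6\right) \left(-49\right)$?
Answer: $-3511$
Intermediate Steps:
$A + \left(\left(5 + 4\right) \left(1 + 4\right) + 4 \cdot 6\right) \left(-49\right) = -130 + \left(\left(5 + 4\right) \left(1 + 4\right) + 4 \cdot 6\right) \left(-49\right) = -130 + \left(9 \cdot 5 + 24\right) \left(-49\right) = -130 + \left(45 + 24\right) \left(-49\right) = -130 + 69 \left(-49\right) = -130 - 3381 = -3511$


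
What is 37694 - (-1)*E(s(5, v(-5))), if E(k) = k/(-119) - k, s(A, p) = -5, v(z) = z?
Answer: 4486186/119 ≈ 37699.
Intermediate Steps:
E(k) = -120*k/119 (E(k) = k*(-1/119) - k = -k/119 - k = -120*k/119)
37694 - (-1)*E(s(5, v(-5))) = 37694 - (-1)*(-120/119*(-5)) = 37694 - (-1)*600/119 = 37694 - 1*(-600/119) = 37694 + 600/119 = 4486186/119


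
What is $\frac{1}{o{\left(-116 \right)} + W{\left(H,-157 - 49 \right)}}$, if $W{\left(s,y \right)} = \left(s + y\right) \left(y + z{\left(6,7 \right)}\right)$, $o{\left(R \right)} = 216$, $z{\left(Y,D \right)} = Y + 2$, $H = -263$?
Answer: $\frac{1}{93078} \approx 1.0744 \cdot 10^{-5}$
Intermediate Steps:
$z{\left(Y,D \right)} = 2 + Y$
$W{\left(s,y \right)} = \left(8 + y\right) \left(s + y\right)$ ($W{\left(s,y \right)} = \left(s + y\right) \left(y + \left(2 + 6\right)\right) = \left(s + y\right) \left(y + 8\right) = \left(s + y\right) \left(8 + y\right) = \left(8 + y\right) \left(s + y\right)$)
$\frac{1}{o{\left(-116 \right)} + W{\left(H,-157 - 49 \right)}} = \frac{1}{216 + \left(\left(-157 - 49\right)^{2} + 8 \left(-263\right) + 8 \left(-157 - 49\right) - 263 \left(-157 - 49\right)\right)} = \frac{1}{216 + \left(\left(-157 - 49\right)^{2} - 2104 + 8 \left(-157 - 49\right) - 263 \left(-157 - 49\right)\right)} = \frac{1}{216 + \left(\left(-206\right)^{2} - 2104 + 8 \left(-206\right) - -54178\right)} = \frac{1}{216 + \left(42436 - 2104 - 1648 + 54178\right)} = \frac{1}{216 + 92862} = \frac{1}{93078}$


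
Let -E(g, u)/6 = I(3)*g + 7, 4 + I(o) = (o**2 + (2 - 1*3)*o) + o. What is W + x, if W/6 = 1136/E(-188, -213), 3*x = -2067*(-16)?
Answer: 10286528/933 ≈ 11025.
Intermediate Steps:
I(o) = -4 + o**2 (I(o) = -4 + ((o**2 + (2 - 1*3)*o) + o) = -4 + ((o**2 + (2 - 3)*o) + o) = -4 + ((o**2 - o) + o) = -4 + o**2)
x = 11024 (x = (-2067*(-16))/3 = (1/3)*33072 = 11024)
E(g, u) = -42 - 30*g (E(g, u) = -6*((-4 + 3**2)*g + 7) = -6*((-4 + 9)*g + 7) = -6*(5*g + 7) = -6*(7 + 5*g) = -42 - 30*g)
W = 1136/933 (W = 6*(1136/(-42 - 30*(-188))) = 6*(1136/(-42 + 5640)) = 6*(1136/5598) = 6*(1136*(1/5598)) = 6*(568/2799) = 1136/933 ≈ 1.2176)
W + x = 1136/933 + 11024 = 10286528/933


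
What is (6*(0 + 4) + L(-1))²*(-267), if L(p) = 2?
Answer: -180492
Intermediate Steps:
(6*(0 + 4) + L(-1))²*(-267) = (6*(0 + 4) + 2)²*(-267) = (6*4 + 2)²*(-267) = (24 + 2)²*(-267) = 26²*(-267) = 676*(-267) = -180492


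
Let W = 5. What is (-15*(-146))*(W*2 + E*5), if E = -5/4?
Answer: 16425/2 ≈ 8212.5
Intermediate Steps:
E = -5/4 (E = -5*¼ = -5/4 ≈ -1.2500)
(-15*(-146))*(W*2 + E*5) = (-15*(-146))*(5*2 - 5/4*5) = 2190*(10 - 25/4) = 2190*(15/4) = 16425/2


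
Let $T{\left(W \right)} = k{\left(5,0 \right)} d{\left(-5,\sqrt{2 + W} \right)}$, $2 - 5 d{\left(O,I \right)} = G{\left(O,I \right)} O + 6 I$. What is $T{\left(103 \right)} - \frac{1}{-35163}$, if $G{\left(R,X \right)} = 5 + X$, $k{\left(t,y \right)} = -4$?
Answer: $- \frac{3797599}{175815} + \frac{4 \sqrt{105}}{5} \approx -13.402$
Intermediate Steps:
$d{\left(O,I \right)} = \frac{2}{5} - \frac{6 I}{5} - \frac{O \left(5 + I\right)}{5}$ ($d{\left(O,I \right)} = \frac{2}{5} - \frac{\left(5 + I\right) O + 6 I}{5} = \frac{2}{5} - \frac{O \left(5 + I\right) + 6 I}{5} = \frac{2}{5} - \frac{6 I + O \left(5 + I\right)}{5} = \frac{2}{5} - \left(\frac{6 I}{5} + \frac{O \left(5 + I\right)}{5}\right) = \frac{2}{5} - \frac{6 I}{5} - \frac{O \left(5 + I\right)}{5}$)
$T{\left(W \right)} = - \frac{108}{5} + \frac{4 \sqrt{2 + W}}{5}$ ($T{\left(W \right)} = - 4 \left(\frac{2}{5} - \frac{6 \sqrt{2 + W}}{5} - - (5 + \sqrt{2 + W})\right) = - 4 \left(\frac{2}{5} - \frac{6 \sqrt{2 + W}}{5} + \left(5 + \sqrt{2 + W}\right)\right) = - 4 \left(\frac{27}{5} - \frac{\sqrt{2 + W}}{5}\right) = - \frac{108}{5} + \frac{4 \sqrt{2 + W}}{5}$)
$T{\left(103 \right)} - \frac{1}{-35163} = \left(- \frac{108}{5} + \frac{4 \sqrt{2 + 103}}{5}\right) - \frac{1}{-35163} = \left(- \frac{108}{5} + \frac{4 \sqrt{105}}{5}\right) - - \frac{1}{35163} = \left(- \frac{108}{5} + \frac{4 \sqrt{105}}{5}\right) + \frac{1}{35163} = - \frac{3797599}{175815} + \frac{4 \sqrt{105}}{5}$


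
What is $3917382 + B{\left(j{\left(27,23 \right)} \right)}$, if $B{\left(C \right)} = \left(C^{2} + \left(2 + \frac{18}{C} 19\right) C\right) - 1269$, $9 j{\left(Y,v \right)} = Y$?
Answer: $3916470$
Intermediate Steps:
$j{\left(Y,v \right)} = \frac{Y}{9}$
$B{\left(C \right)} = -1269 + C^{2} + C \left(2 + \frac{342}{C}\right)$ ($B{\left(C \right)} = \left(C^{2} + \left(2 + \frac{342}{C}\right) C\right) - 1269 = \left(C^{2} + C \left(2 + \frac{342}{C}\right)\right) - 1269 = -1269 + C^{2} + C \left(2 + \frac{342}{C}\right)$)
$3917382 + B{\left(j{\left(27,23 \right)} \right)} = 3917382 + \left(-927 + \left(\frac{1}{9} \cdot 27\right)^{2} + 2 \cdot \frac{1}{9} \cdot 27\right) = 3917382 + \left(-927 + 3^{2} + 2 \cdot 3\right) = 3917382 + \left(-927 + 9 + 6\right) = 3917382 - 912 = 3916470$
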